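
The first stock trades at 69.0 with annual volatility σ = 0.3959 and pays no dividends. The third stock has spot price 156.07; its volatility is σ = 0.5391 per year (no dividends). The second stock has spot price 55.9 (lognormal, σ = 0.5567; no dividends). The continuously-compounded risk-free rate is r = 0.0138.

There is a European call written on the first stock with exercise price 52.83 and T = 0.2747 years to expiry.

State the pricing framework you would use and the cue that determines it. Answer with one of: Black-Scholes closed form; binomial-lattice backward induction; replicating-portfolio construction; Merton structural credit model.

Key observation: a European claim on the first stock (strike 52.83) — a lognormal (GBM) underlying with constant rate and volatility — has an exact closed-form value; no lattice or capital structure is involved.

framework: Black-Scholes closed form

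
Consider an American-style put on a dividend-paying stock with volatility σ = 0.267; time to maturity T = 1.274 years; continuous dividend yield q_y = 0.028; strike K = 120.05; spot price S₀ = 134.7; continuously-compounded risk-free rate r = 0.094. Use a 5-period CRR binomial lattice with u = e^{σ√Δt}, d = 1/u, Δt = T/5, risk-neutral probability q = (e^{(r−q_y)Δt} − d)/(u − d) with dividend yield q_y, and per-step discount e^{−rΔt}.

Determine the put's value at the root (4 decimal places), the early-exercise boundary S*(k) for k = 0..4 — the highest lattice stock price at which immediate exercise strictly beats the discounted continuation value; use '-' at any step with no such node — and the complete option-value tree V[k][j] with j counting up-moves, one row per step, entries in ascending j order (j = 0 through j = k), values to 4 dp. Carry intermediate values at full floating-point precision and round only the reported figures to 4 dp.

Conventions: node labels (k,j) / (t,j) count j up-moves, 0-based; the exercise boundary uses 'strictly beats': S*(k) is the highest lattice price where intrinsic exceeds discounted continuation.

Δt=0.25480  u=1.14428  d=0.87391  q=0.52908  discount=0.97633
step 5 (expiry): payoffs max(K−S,0) = 51.3896 30.1477 2.3340 0.0000 0.0000 0.0000
step 4: (k=4,j=0): S=78.5667, K−S=41.4833, hold=39.2006 ⇒ V=41.4833 exercise | (k=4,j=1): S=102.8734, K−S=17.1766, hold=15.0668 ⇒ V=17.1766 exercise | (k=4,j=2): S=134.7000, K−S=0.0000, hold=1.0731 ⇒ V=1.0731 continue | (k=4,j=3): S=176.3730, K−S=0.0000, hold=0.0000 ⇒ V=0.0000 continue | (k=4,j=4): S=230.9387, K−S=0.0000, hold=0.0000 ⇒ V=0.0000 continue  boundary S*=102.8734
step 3: (k=3,j=0): S=89.9023, K−S=30.1477, hold=27.9456 ⇒ V=30.1477 exercise | (k=3,j=1): S=117.7160, K−S=2.3340, hold=8.4517 ⇒ V=8.4517 continue | (k=3,j=2): S=154.1345, K−S=0.0000, hold=0.4934 ⇒ V=0.4934 continue | (k=3,j=3): S=201.8201, K−S=0.0000, hold=0.0000 ⇒ V=0.0000 continue  boundary S*=89.9023
step 2: (k=2,j=0): S=102.8734, K−S=17.1766, hold=18.2269 ⇒ V=18.2269 continue | (k=2,j=1): S=134.7000, K−S=0.0000, hold=4.1407 ⇒ V=4.1407 continue | (k=2,j=2): S=176.3730, K−S=0.0000, hold=0.2268 ⇒ V=0.2268 continue  boundary S*=-
step 1: (k=1,j=0): S=117.7160, K−S=2.3340, hold=10.5191 ⇒ V=10.5191 continue | (k=1,j=1): S=154.1345, K−S=0.0000, hold=2.0210 ⇒ V=2.0210 continue  boundary S*=-
step 0: (k=0,j=0): S=134.7000, K−S=0.0000, hold=5.8804 ⇒ V=5.8804 continue  boundary S*=-

price = 5.8804
boundary = - - - 89.9023 102.8734
tree:
5.8804
10.5191 2.0210
18.2269 4.1407 0.2268
30.1477 8.4517 0.4934 0.0000
41.4833 17.1766 1.0731 0.0000 0.0000
51.3896 30.1477 2.3340 0.0000 0.0000 0.0000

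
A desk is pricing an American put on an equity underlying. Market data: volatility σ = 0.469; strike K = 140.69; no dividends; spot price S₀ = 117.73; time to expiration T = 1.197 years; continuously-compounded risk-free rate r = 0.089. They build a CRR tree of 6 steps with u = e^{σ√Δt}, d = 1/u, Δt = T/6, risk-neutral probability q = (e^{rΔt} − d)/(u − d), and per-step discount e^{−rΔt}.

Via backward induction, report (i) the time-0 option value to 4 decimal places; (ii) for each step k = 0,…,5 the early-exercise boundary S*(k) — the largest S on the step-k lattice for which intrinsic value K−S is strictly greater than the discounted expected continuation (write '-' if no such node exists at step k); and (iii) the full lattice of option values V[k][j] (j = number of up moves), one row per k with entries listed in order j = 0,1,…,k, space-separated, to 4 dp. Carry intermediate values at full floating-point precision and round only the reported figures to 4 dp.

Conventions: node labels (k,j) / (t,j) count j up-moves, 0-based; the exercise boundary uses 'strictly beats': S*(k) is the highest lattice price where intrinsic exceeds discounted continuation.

price = 32.9976
boundary = - - 77.4345 62.7998 77.4345 95.4796
tree:
32.9976
46.5055 20.1591
63.2555 30.7897 9.8431
77.8902 45.2472 16.8831 2.8831
89.7591 63.2555 28.1773 5.7575 0.0000
99.3847 77.8902 45.2104 11.4975 0.0000 0.0000
107.1912 89.7591 63.2555 22.9600 0.0000 0.0000 0.0000

params: Δt=0.19950 u=1.23304 d=0.81101 q=0.49027 e^(-rΔt)=0.98240
t_6 payoffs: 107.1912 89.7591 63.2555 22.9600 0.0000 0.0000 0.0000
t_5: node(5,0) S=41.3053 payoff=99.3847 vs cont=96.9088 → 99.3847 [stop]  node(5,1) S=62.7998 payoff=77.8902 vs cont=75.4143 → 77.8902 [stop]  node(5,2) S=95.4796 payoff=45.2104 vs cont=42.7344 → 45.2104 [stop]  node(5,3) S=145.1655 payoff=0.0000 vs cont=11.4975 → 11.4975 [wait]  node(5,4) S=220.7071 payoff=0.0000 vs cont=0.0000 → 0.0000 [wait]  node(5,5) S=335.5591 payoff=0.0000 vs cont=0.0000 → 0.0000 [wait]  ⇒ S*(5)=95.4796
t_4: node(4,0) S=50.9309 payoff=89.7591 vs cont=87.2831 → 89.7591 [stop]  node(4,1) S=77.4345 payoff=63.2555 vs cont=60.7795 → 63.2555 [stop]  node(4,2) S=117.7300 payoff=22.9600 vs cont=28.1773 → 28.1773 [wait]  node(4,3) S=178.9946 payoff=0.0000 vs cont=5.7575 → 5.7575 [wait]  node(4,4) S=272.1402 payoff=0.0000 vs cont=0.0000 → 0.0000 [wait]  ⇒ S*(4)=77.4345
t_3: node(3,0) S=62.7998 payoff=77.8902 vs cont=75.4143 → 77.8902 [stop]  node(3,1) S=95.4796 payoff=45.2104 vs cont=45.2472 → 45.2472 [wait]  node(3,2) S=145.1655 payoff=0.0000 vs cont=16.8831 → 16.8831 [wait]  node(3,3) S=220.7071 payoff=0.0000 vs cont=2.8831 → 2.8831 [wait]  ⇒ S*(3)=62.7998
t_2: node(2,0) S=77.4345 payoff=63.2555 vs cont=60.7973 → 63.2555 [stop]  node(2,1) S=117.7300 payoff=22.9600 vs cont=30.7897 → 30.7897 [wait]  node(2,2) S=178.9946 payoff=0.0000 vs cont=9.8431 → 9.8431 [wait]  ⇒ S*(2)=77.4345
t_1: node(1,0) S=95.4796 payoff=45.2104 vs cont=46.5055 → 46.5055 [wait]  node(1,1) S=145.1655 payoff=0.0000 vs cont=20.1591 → 20.1591 [wait]  ⇒ S*(1)=-
t_0: node(0,0) S=117.7300 payoff=22.9600 vs cont=32.9976 → 32.9976 [wait]  ⇒ S*(0)=-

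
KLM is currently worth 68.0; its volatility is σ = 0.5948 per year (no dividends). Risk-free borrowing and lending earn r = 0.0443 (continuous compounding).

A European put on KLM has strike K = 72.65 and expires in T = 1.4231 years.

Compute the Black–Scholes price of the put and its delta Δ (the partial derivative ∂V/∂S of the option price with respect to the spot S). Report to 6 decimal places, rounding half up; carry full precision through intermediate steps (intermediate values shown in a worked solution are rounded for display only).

price = 18.987787
Δ = -0.363016

σ√T = 0.5948·√1.4231 = 0.709559
d₁ = (ln(S/K) + (r+σ²/2)T) / (σ√T) = (ln(68.0/72.65) + (0.0443+0.5948²/2)·1.4231) / 0.709559 = (-0.066146 + 0.314780) / 0.709559 = 0.350407
d₂ = d₁ − σ√T = 0.350407 − 0.709559 = -0.359152
e^{−rT} = 0.938903
N(−d₁) = 0.363016,  N(−d₂) = 0.640259
Put price V = K·e^{−rT}·N(−d₂) − S·N(−d₁) = 43.672908 − 24.685121 = 18.987787
Δ = −N(−d₁) = -0.363016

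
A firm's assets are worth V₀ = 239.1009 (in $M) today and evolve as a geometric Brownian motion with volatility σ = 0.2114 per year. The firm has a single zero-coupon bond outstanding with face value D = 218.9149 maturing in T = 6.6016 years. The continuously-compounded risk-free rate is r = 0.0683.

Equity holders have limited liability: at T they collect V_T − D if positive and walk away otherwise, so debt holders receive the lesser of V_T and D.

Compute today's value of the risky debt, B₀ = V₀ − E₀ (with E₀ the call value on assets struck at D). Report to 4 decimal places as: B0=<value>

B0=131.2731

Equity is a call on the firm's assets struck at D = 218.9149:
d₁ = [ln(V₀/D) + (r + σ²/2)T] / (σ√T)
   = [ln(239.1009/218.9149) + (0.0683 + 0.5·0.2114²)·6.6016] / (0.2114·√6.6016)
   = [0.088203 + 0.598402] / 0.543162 = 1.264087
d₂ = d₁ − σ√T = 1.264087 − 0.543162 = 0.720925
N(d₁) = 0.896901,  N(d₂) = 0.764522,  e^(−rT) = 0.637061
E₀ = V₀·N(d₁) − D·e^(−rT)·N(d₂)
   = 239.1009·0.896901 − 218.9149·0.637061·0.764522 = 107.827787
B₀ = V₀ − E₀ = 239.1009 − 107.827787 = 131.273113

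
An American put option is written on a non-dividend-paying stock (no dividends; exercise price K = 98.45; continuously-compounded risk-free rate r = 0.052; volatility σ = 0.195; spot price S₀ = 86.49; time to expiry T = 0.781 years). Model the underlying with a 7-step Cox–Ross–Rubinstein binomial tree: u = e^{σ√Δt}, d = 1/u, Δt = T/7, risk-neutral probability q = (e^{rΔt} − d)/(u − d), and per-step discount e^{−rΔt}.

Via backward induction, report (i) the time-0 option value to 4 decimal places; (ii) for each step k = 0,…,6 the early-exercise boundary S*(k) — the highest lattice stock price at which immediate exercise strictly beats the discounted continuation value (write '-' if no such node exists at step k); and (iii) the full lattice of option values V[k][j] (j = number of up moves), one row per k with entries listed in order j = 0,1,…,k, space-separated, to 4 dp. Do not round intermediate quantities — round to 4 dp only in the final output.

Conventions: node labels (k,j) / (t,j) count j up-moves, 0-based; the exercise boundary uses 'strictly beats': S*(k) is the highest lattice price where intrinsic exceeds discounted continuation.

price = 12.5020
boundary = - 81.0361 75.9260 81.0361 86.4900 81.0361 86.4900
tree:
12.5020
17.4139 8.2549
22.5240 12.2286 4.7986
27.3117 17.4139 7.7346 2.2306
31.7976 22.5240 11.9600 4.0479 0.6330
36.0006 27.3117 17.4139 7.1204 1.3499 0.0000
39.9386 31.7976 22.5240 11.9600 2.8787 0.0000 0.0000
43.6282 36.0006 27.3117 17.4139 6.1390 0.0000 0.0000 0.0000

Δt=0.11157, u=1.06730, d=0.93694, q=0.52836, disc=e^(-rΔt)=0.99422
k=7 terminal: V=max(K-S,0) → 43.6282 36.0006 27.3117 17.4139 6.1390 0.0000 0.0000 0.0000
k=6: j=0 S=58.5114 intr=39.9386 cont=39.3691 V=39.9386[EX]; j=1 S=66.6524 intr=31.7976 cont=31.2281 V=31.7976[EX]; j=2 S=75.9260 intr=22.5240 cont=21.9544 V=22.5240[EX]; j=3 S=86.4900 intr=11.9600 cont=11.3905 V=11.9600[EX]; j=4 S=98.5238 intr=0.0000 cont=2.8787 V=2.8787[hold]; j=5 S=112.2318 intr=0.0000 cont=0.0000 V=0.0000[hold]; j=6 S=127.8472 intr=0.0000 cont=0.0000 V=0.0000[hold]  S*(6)=86.4900
k=5: j=0 S=62.4494 intr=36.0006 cont=35.4311 V=36.0006[EX]; j=1 S=71.1383 intr=27.3117 cont=26.7422 V=27.3117[EX]; j=2 S=81.0361 intr=17.4139 cont=16.8444 V=17.4139[EX]; j=3 S=92.3110 intr=6.1390 cont=7.1204 V=7.1204[hold]; j=4 S=105.1547 intr=0.0000 cont=1.3499 V=1.3499[hold]; j=5 S=119.7853 intr=0.0000 cont=0.0000 V=0.0000[hold]  S*(5)=81.0361
k=4: j=0 S=66.6524 intr=31.7976 cont=31.2281 V=31.7976[EX]; j=1 S=75.9260 intr=22.5240 cont=21.9544 V=22.5240[EX]; j=2 S=86.4900 intr=11.9600 cont=11.9060 V=11.9600[EX]; j=3 S=98.5238 intr=0.0000 cont=4.0479 V=4.0479[hold]; j=4 S=112.2318 intr=0.0000 cont=0.6330 V=0.6330[hold]  S*(4)=86.4900
k=3: j=0 S=71.1383 intr=27.3117 cont=26.7422 V=27.3117[EX]; j=1 S=81.0361 intr=17.4139 cont=16.8444 V=17.4139[EX]; j=2 S=92.3110 intr=6.1390 cont=7.7346 V=7.7346[hold]; j=3 S=105.1547 intr=0.0000 cont=2.2306 V=2.2306[hold]  S*(3)=81.0361
k=2: j=0 S=75.9260 intr=22.5240 cont=21.9544 V=22.5240[EX]; j=1 S=86.4900 intr=11.9600 cont=12.2286 V=12.2286[hold]; j=2 S=98.5238 intr=0.0000 cont=4.7986 V=4.7986[hold]  S*(2)=75.9260
k=1: j=0 S=81.0361 intr=17.4139 cont=16.9855 V=17.4139[EX]; j=1 S=92.3110 intr=6.1390 cont=8.2549 V=8.2549[hold]  S*(1)=81.0361
k=0: j=0 S=86.4900 intr=11.9600 cont=12.5020 V=12.5020[hold]  S*(0)=-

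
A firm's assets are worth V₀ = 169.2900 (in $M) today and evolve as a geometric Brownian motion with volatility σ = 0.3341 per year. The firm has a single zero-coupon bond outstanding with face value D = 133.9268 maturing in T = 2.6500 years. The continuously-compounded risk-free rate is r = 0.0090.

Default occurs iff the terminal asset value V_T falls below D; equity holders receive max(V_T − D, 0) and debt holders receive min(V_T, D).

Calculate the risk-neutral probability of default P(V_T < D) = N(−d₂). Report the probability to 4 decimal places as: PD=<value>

Work the structural quantities from V₀ = 169.2900 against face 133.9268:
d₁ = [ln(V₀/D) + (r + σ²/2)T] / (σ√T)
   = [ln(169.2900/133.9268) + (0.0090 + 0.5·0.3341²)·2.6500] / (0.3341·√2.6500)
   = [0.234320 + 0.171750] / 0.543875 = 0.746623
d₂ = d₁ − σ√T = 0.746623 − 0.543875 = 0.202748
risk-neutral PD = N(−d₂) = N(-0.202748) = 0.419666

PD=0.4197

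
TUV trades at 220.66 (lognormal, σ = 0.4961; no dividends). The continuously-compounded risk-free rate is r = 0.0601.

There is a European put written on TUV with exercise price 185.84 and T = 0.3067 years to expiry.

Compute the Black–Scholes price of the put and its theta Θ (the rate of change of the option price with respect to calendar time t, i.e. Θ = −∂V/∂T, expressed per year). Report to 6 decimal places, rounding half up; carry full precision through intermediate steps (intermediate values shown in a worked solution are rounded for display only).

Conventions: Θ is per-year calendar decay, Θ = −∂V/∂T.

price = 7.938987
Θ = -24.775821

σ√T = 0.4961·√0.3067 = 0.274743
d₁ = (ln(S/K) + (r+σ²/2)T) / (σ√T) = (ln(220.66/185.84) + (0.0601+0.4961²/2)·0.3067) / 0.274743 = (0.171737 + 0.056174) / 0.274743 = 0.829545
d₂ = d₁ − σ√T = 0.829545 − 0.274743 = 0.554802
e^{−rT} = 0.981736
N(−d₁) = 0.203398,  N(−d₂) = 0.289515
Put price V = K·e^{−rT}·N(−d₂) − S·N(−d₁) = 52.820800 − 44.881813 = 7.938987
φ(d₁) = (1/√(2π))·e^{−d₁²/2} = 0.282801
Θ = −S·φ(d₁)·σ/(2√T) + r·K·e^{−rT}·N(−d₂) = −27.950351 + 3.174530 = -24.775821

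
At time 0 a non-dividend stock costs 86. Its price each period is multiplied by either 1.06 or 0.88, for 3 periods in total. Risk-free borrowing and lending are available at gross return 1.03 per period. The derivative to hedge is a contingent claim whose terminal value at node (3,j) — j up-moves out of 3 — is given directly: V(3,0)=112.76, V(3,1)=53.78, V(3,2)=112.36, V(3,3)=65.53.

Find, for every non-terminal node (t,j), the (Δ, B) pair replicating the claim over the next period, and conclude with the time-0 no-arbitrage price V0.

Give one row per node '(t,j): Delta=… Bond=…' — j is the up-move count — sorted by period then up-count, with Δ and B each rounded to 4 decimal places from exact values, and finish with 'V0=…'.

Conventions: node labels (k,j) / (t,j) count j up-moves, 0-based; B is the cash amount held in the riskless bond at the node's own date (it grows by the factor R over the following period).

The replicating-portfolio and risk-neutral prices coincide; use p* = (1.03−0.88)/(1.06−0.88) = 0.8333 for the latter.
Payoffs at expiry: V(3,0)=112.7600, V(3,1)=53.7800, V(3,2)=112.3600, V(3,3)=65.5300
  t=2,j=0: stock 66.5984 → up 70.5943 (V=53.7800), down 58.6066 (V=112.7600). Price 61.7573; hedge Δ=-4.9200, bond B=389.4239.
  t=2,j=1: stock 80.2208 → up 85.0340 (V=112.3600), down 70.5943 (V=53.7800). Price 99.6084; hedge Δ=4.0569, bond B=-225.8360.
  t=2,j=2: stock 96.6296 → up 102.4274 (V=65.5300), down 85.0340 (V=112.3600). Price 71.1990; hedge Δ=-2.6924, bond B=331.3657.
  t=1,j=0: stock 75.6800 → up 80.2208 (V=99.6084), down 66.5984 (V=61.7573). Price 90.5824; hedge Δ=2.7786, bond B=-119.7017.
  t=1,j=1: stock 91.1600 → up 96.6296 (V=71.1990), down 80.2208 (V=99.6084). Price 73.7223; hedge Δ=-1.7314, bond B=231.5522.
  t=0,j=0: stock 86.0000 → up 91.1600 (V=73.7223), down 75.6800 (V=90.5824). Price 74.3032; hedge Δ=-1.0892, bond B=167.9707.
Sanity check at the root: Δ(0,0)·S0 + B(0,0) reproduces V0 = 74.3032.

(0,0): Delta=-1.0892 Bond=167.9707
(1,0): Delta=2.7786 Bond=-119.7017
(1,1): Delta=-1.7314 Bond=231.5522
(2,0): Delta=-4.9200 Bond=389.4239
(2,1): Delta=4.0569 Bond=-225.8360
(2,2): Delta=-2.6924 Bond=331.3657
V0=74.3032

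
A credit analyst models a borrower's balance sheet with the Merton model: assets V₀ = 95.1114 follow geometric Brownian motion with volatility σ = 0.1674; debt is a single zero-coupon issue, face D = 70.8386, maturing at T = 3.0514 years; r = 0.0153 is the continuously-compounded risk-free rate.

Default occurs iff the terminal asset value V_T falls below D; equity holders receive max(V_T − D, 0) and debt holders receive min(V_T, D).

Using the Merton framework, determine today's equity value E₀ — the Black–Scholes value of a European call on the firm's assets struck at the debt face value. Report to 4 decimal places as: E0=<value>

E0=28.9003

Work the structural quantities from V₀ = 95.1114 against face 70.8386:
d₁ = [ln(V₀/D) + (r + σ²/2)T] / (σ√T)
   = [ln(95.1114/70.8386) + (0.0153 + 0.5·0.1674²)·3.0514] / (0.1674·√3.0514)
   = [0.294645 + 0.089441] / 0.292419 = 1.313478
d₂ = d₁ − σ√T = 1.313478 − 0.292419 = 1.021060
N(d₁) = 0.905489,  N(d₂) = 0.846387,  e^(−rT) = 0.954387
E₀ = V₀·N(d₁) − D·e^(−rT)·N(d₂)
   = 95.1114·0.905489 − 70.8386·0.954387·0.846387 = 28.900305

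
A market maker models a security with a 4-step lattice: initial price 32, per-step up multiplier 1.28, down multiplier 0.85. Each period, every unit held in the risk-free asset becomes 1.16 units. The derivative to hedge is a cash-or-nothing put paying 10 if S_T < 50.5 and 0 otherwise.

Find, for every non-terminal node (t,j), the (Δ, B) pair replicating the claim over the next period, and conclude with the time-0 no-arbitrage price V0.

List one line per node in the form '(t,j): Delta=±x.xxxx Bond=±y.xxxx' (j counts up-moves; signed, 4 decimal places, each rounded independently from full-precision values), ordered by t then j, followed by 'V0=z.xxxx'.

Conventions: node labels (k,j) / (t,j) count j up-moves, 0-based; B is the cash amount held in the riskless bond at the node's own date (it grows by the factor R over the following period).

(0,0): Delta=-0.2026 Bond=8.2040
(1,0): Delta=-0.3302 Bond=12.9887
(1,1): Delta=-0.1698 Bond=8.1726
(2,0): Delta=0.0000 Bond=7.4316
(2,1): Delta=-0.4151 Bond=18.0224
(2,2): Delta=-0.1067 Bond=6.1736
(3,0): Delta=0.0000 Bond=8.6207
(3,1): Delta=0.0000 Bond=8.6207
(3,2): Delta=-0.5218 Bond=25.6616
(3,3): Delta=0.0000 Bond=0.0000
V0=1.7210

Under the risk-neutral measure, an up-move has probability p* = (R−d)/(u−d) = 0.7209 and values discount at R = 1.16.
Payoffs at expiry: V(4,0)=10.0000, V(4,1)=10.0000, V(4,2)=10.0000, V(4,3)=0.0000, V(4,4)=0.0000
(3,0): S=19.6520. Δ = (V_up−V_dn)/(S_up−S_dn) = (10.0000−10.0000)/(25.1546−16.7042) = 0.0000. V = [p*·10.0000 + (1−p*)·10.0000]/1.16 = 8.6207. B = V − Δ·S = 8.6207.
(3,1): S=29.5936. Δ = (V_up−V_dn)/(S_up−S_dn) = (10.0000−10.0000)/(37.8798−25.1546) = 0.0000. V = [p*·10.0000 + (1−p*)·10.0000]/1.16 = 8.6207. B = V − Δ·S = 8.6207.
(3,2): S=44.5645. Δ = (V_up−V_dn)/(S_up−S_dn) = (0.0000−10.0000)/(57.0425−37.8798) = -0.5218. V = [p*·0.0000 + (1−p*)·10.0000]/1.16 = 2.4058. B = V − Δ·S = 25.6616.
(3,3): S=67.1089. Δ = (V_up−V_dn)/(S_up−S_dn) = (0.0000−0.0000)/(85.8993−57.0425) = 0.0000. V = [p*·0.0000 + (1−p*)·0.0000]/1.16 = 0.0000. B = V − Δ·S = 0.0000.
(2,0): S=23.1200. Δ = (V_up−V_dn)/(S_up−S_dn) = (8.6207−8.6207)/(29.5936−19.6520) = 0.0000. V = [p*·8.6207 + (1−p*)·8.6207]/1.16 = 7.4316. B = V − Δ·S = 7.4316.
(2,1): S=34.8160. Δ = (V_up−V_dn)/(S_up−S_dn) = (2.4058−8.6207)/(44.5645−29.5936) = -0.4151. V = [p*·2.4058 + (1−p*)·8.6207]/1.16 = 3.5691. B = V − Δ·S = 18.0224.
(2,2): S=52.4288. Δ = (V_up−V_dn)/(S_up−S_dn) = (0.0000−2.4058)/(67.1089−44.5645) = -0.1067. V = [p*·0.0000 + (1−p*)·2.4058]/1.16 = 0.5788. B = V − Δ·S = 6.1736.
(1,0): S=27.2000. Δ = (V_up−V_dn)/(S_up−S_dn) = (3.5691−7.4316)/(34.8160−23.1200) = -0.3302. V = [p*·3.5691 + (1−p*)·7.4316]/1.16 = 4.0061. B = V − Δ·S = 12.9887.
(1,1): S=40.9600. Δ = (V_up−V_dn)/(S_up−S_dn) = (0.5788−3.5691)/(52.4288−34.8160) = -0.1698. V = [p*·0.5788 + (1−p*)·3.5691]/1.16 = 1.2184. B = V − Δ·S = 8.1726.
(0,0): S=32.0000. Δ = (V_up−V_dn)/(S_up−S_dn) = (1.2184−4.0061)/(40.9600−27.2000) = -0.2026. V = [p*·1.2184 + (1−p*)·4.0061]/1.16 = 1.7210. B = V − Δ·S = 8.2040.
As a check, the time-0 holding Δ(0,0)·S0 + B(0,0) comes to 1.7210 — exactly V0.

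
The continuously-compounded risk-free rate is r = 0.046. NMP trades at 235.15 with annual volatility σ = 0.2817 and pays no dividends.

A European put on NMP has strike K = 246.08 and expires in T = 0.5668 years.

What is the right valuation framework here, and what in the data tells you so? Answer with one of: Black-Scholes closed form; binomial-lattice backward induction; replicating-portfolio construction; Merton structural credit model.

framework: Black-Scholes closed form

Key observation: the strike-246.08 put on NMP is European-exercise on a continuously-modelled lognormal underlying, so its value is a single closed-form evaluation.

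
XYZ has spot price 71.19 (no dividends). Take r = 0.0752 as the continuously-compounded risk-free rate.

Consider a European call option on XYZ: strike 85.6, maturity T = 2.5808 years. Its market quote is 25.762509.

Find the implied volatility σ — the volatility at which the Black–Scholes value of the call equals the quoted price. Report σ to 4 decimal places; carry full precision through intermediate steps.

At σ = 0.5801 the Black–Scholes value reproduces the quote:
σ√T = 0.5801·√2.5808 = 0.931923
d₁ = (ln(S/K) + (r+σ²/2)T) / (σ√T) = (ln(71.19/85.6) + (0.0752+0.5801²/2)·2.5808) / 0.931923 = (-0.184333 + 0.628316) / 0.931923 = 0.476416
d₂ = d₁ − σ√T = 0.476416 − 0.931923 = -0.455507
e^{−rT} = 0.823595
N(d₁) = 0.683111,  N(d₂) = 0.324372
V = S·N(d₁) − K·e^{−rT}·N(d₂) = 48.630683 − 22.868175 = 25.762509 (matching the quote); vega is positive throughout, so no other σ reproduces this price

sigma = 0.5801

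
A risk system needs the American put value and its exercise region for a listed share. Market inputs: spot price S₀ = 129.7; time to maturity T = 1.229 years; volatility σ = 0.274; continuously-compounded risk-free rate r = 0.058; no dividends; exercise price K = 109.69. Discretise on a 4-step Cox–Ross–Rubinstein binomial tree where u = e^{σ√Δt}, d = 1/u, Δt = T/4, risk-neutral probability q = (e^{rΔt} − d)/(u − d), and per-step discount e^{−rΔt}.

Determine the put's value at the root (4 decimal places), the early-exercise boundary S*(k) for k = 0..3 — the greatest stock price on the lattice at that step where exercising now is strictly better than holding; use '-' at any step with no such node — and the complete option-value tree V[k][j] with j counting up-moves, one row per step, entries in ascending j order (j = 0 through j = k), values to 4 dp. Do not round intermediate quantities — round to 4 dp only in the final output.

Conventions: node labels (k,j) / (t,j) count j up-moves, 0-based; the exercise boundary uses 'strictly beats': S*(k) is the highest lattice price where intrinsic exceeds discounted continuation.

params: Δt=0.30725 u=1.16402 d=0.85909 q=0.52107 e^(-rΔt)=0.98234
t_4 payoffs: 39.0420 13.9662 0.0000 0.0000 0.0000
t_3: node(3,0) S=82.2356 payoff=27.4544 vs cont=25.5170 → 27.4544 [stop]  node(3,1) S=111.4243 payoff=0.0000 vs cont=6.5707 → 6.5707 [wait]  node(3,2) S=150.9732 payoff=0.0000 vs cont=0.0000 → 0.0000 [wait]  node(3,3) S=204.5597 payoff=0.0000 vs cont=0.0000 → 0.0000 [wait]  ⇒ S*(3)=82.2356
t_2: node(2,0) S=95.7238 payoff=13.9662 vs cont=16.2798 → 16.2798 [wait]  node(2,1) S=129.7000 payoff=0.0000 vs cont=3.0913 → 3.0913 [wait]  node(2,2) S=175.7357 payoff=0.0000 vs cont=0.0000 → 0.0000 [wait]  ⇒ S*(2)=-
t_1: node(1,0) S=111.4243 payoff=0.0000 vs cont=9.2415 → 9.2415 [wait]  node(1,1) S=150.9732 payoff=0.0000 vs cont=1.4544 → 1.4544 [wait]  ⇒ S*(1)=-
t_0: node(0,0) S=129.7000 payoff=0.0000 vs cont=5.0923 → 5.0923 [wait]  ⇒ S*(0)=-

price = 5.0923
boundary = - - - 82.2356
tree:
5.0923
9.2415 1.4544
16.2798 3.0913 0.0000
27.4544 6.5707 0.0000 0.0000
39.0420 13.9662 0.0000 0.0000 0.0000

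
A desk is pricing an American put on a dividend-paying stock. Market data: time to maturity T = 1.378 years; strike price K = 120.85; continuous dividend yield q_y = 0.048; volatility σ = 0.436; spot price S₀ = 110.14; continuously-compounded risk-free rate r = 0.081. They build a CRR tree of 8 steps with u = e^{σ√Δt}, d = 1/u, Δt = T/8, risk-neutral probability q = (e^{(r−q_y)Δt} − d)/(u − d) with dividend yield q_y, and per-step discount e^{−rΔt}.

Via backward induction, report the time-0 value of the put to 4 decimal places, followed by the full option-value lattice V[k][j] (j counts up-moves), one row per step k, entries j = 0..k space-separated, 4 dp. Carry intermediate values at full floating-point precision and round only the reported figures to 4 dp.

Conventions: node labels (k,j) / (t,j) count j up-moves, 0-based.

price = 25.6687
tree:
25.6687
34.4662 16.5363
44.9629 23.6848 8.9869
56.8494 32.9312 13.9881 3.6279
67.4431 44.1918 21.2444 6.2412 0.7959
76.2833 56.8494 31.2694 10.5989 1.5244 0.0000
83.6602 67.4431 44.1543 17.7053 2.9196 0.0000 0.0000
89.8161 76.2833 56.8494 28.9410 5.5918 0.0000 0.0000 0.0000
94.9530 83.6602 67.4431 44.1543 10.7100 0.0000 0.0000 0.0000 0.0000

params: Δt=0.17225 u=1.19836 d=0.83447 q=0.47055 e^(-rΔt)=0.98614
t_8 payoffs: 94.9530 83.6602 67.4431 44.1543 10.7100 0.0000 0.0000 0.0000 0.0000
k=7: node(7,0) S=31.0339 payoff=89.8161 vs cont=88.3972 → 89.8161 [stop]  node(7,1) S=44.5667 payoff=76.2833 vs cont=74.9759 → 76.2833 [stop]  node(7,2) S=64.0006 payoff=56.8494 vs cont=55.7019 → 56.8494 [stop]  node(7,3) S=91.9090 payoff=28.9410 vs cont=28.0233 → 28.9410 [stop]  node(7,4) S=131.9873 payoff=0.0000 vs cont=5.5918 → 5.5918 [wait]  node(7,5) S=189.5422 payoff=0.0000 vs cont=0.0000 → 0.0000 [wait]  node(7,6) S=272.1948 payoff=0.0000 vs cont=0.0000 → 0.0000 [wait]  node(7,7) S=390.8892 payoff=0.0000 vs cont=0.0000 → 0.0000 [wait]
k=6: node(6,0) S=37.1898 payoff=83.6602 vs cont=82.2920 → 83.6602 [stop]  node(6,1) S=53.4069 payoff=67.4431 vs cont=66.2084 → 67.4431 [stop]  node(6,2) S=76.6957 payoff=44.1543 vs cont=43.1114 → 44.1543 [stop]  node(6,3) S=110.1400 payoff=10.7100 vs cont=17.7053 → 17.7053 [wait]  node(6,4) S=158.1681 payoff=0.0000 vs cont=2.9196 → 2.9196 [wait]  node(6,5) S=227.1396 payoff=0.0000 vs cont=0.0000 → 0.0000 [wait]  node(6,6) S=326.1871 payoff=0.0000 vs cont=0.0000 → 0.0000 [wait]
k=5: node(5,0) S=44.5667 payoff=76.2833 vs cont=74.9759 → 76.2833 [stop]  node(5,1) S=64.0006 payoff=56.8494 vs cont=55.7019 → 56.8494 [stop]  node(5,2) S=91.9090 payoff=28.9410 vs cont=31.2694 → 31.2694 [wait]  node(5,3) S=131.9873 payoff=0.0000 vs cont=10.5989 → 10.5989 [wait]  node(5,4) S=189.5422 payoff=0.0000 vs cont=1.5244 → 1.5244 [wait]  node(5,5) S=272.1948 payoff=0.0000 vs cont=0.0000 → 0.0000 [wait]
k=4: node(4,0) S=53.4069 payoff=67.4431 vs cont=66.2084 → 67.4431 [stop]  node(4,1) S=76.6957 payoff=44.1543 vs cont=44.1918 → 44.1918 [wait]  node(4,2) S=110.1400 payoff=10.7100 vs cont=21.2444 → 21.2444 [wait]  node(4,3) S=158.1681 payoff=0.0000 vs cont=6.2412 → 6.2412 [wait]  node(4,4) S=227.1396 payoff=0.0000 vs cont=0.7959 → 0.7959 [wait]
k=3: node(3,0) S=64.0006 payoff=56.8494 vs cont=55.7193 → 56.8494 [stop]  node(3,1) S=91.9090 payoff=28.9410 vs cont=32.9312 → 32.9312 [wait]  node(3,2) S=131.9873 payoff=0.0000 vs cont=13.9881 → 13.9881 [wait]  node(3,3) S=189.5422 payoff=0.0000 vs cont=3.6279 → 3.6279 [wait]
k=2: node(2,0) S=76.6957 payoff=44.1543 vs cont=44.9629 → 44.9629 [wait]  node(2,1) S=110.1400 payoff=10.7100 vs cont=23.6848 → 23.6848 [wait]  node(2,2) S=158.1681 payoff=0.0000 vs cont=8.9869 → 8.9869 [wait]
k=1: node(1,0) S=91.9090 payoff=28.9410 vs cont=34.4662 → 34.4662 [wait]  node(1,1) S=131.9873 payoff=0.0000 vs cont=16.5363 → 16.5363 [wait]
k=0: node(0,0) S=110.1400 payoff=10.7100 vs cont=25.6687 → 25.6687 [wait]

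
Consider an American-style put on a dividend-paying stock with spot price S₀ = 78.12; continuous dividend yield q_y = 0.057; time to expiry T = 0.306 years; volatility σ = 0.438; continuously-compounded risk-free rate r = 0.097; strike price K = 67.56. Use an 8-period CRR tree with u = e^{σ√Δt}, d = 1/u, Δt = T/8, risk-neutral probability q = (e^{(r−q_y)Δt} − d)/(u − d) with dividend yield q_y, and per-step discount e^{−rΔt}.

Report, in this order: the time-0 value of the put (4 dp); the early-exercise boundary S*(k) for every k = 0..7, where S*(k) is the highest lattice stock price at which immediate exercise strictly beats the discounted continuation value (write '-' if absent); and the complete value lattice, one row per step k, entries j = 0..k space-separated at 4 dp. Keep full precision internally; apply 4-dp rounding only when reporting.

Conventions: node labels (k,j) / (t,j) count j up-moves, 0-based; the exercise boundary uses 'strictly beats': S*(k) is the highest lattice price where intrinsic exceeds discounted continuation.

params: Δt=0.03825 u=1.08944 d=0.91790 q=0.48752 e^(-rΔt)=0.99630
t_8 payoffs: 28.1922 20.8353 12.1036 1.7401 0.0000 0.0000 0.0000 0.0000 0.0000
t_7: node(7,0) S=42.8888 payoff=24.6712 vs cont=24.5144 → 24.6712 [stop]  node(7,1) S=50.9036 payoff=16.6564 vs cont=16.5170 → 16.6564 [stop]  node(7,2) S=60.4163 payoff=7.1437 vs cont=7.0251 → 7.1437 [stop]  node(7,3) S=71.7067 payoff=0.0000 vs cont=0.8885 → 0.8885 [wait]  node(7,4) S=85.1069 payoff=0.0000 vs cont=0.0000 → 0.0000 [wait]  node(7,5) S=101.0114 payoff=0.0000 vs cont=0.0000 → 0.0000 [wait]  node(7,6) S=119.8880 payoff=0.0000 vs cont=0.0000 → 0.0000 [wait]  node(7,7) S=142.2922 payoff=0.0000 vs cont=0.0000 → 0.0000 [wait]  ⇒ S*(7)=60.4163
t_6: node(6,0) S=46.7247 payoff=20.8353 vs cont=20.6869 → 20.8353 [stop]  node(6,1) S=55.4564 payoff=12.1036 vs cont=11.9742 → 12.1036 [stop]  node(6,2) S=65.8199 payoff=1.7401 vs cont=4.0790 → 4.0790 [wait]  node(6,3) S=78.1200 payoff=0.0000 vs cont=0.4536 → 0.4536 [wait]  node(6,4) S=92.7188 payoff=0.0000 vs cont=0.0000 → 0.0000 [wait]  node(6,5) S=110.0457 payoff=0.0000 vs cont=0.0000 → 0.0000 [wait]  node(6,6) S=130.6106 payoff=0.0000 vs cont=0.0000 → 0.0000 [wait]  ⇒ S*(6)=55.4564
t_5: node(5,0) S=50.9036 payoff=16.6564 vs cont=16.5170 → 16.6564 [stop]  node(5,1) S=60.4163 payoff=7.1437 vs cont=8.1611 → 8.1611 [wait]  node(5,2) S=71.7067 payoff=0.0000 vs cont=2.3030 → 2.3030 [wait]  node(5,3) S=85.1069 payoff=0.0000 vs cont=0.2316 → 0.2316 [wait]  node(5,4) S=101.0114 payoff=0.0000 vs cont=0.0000 → 0.0000 [wait]  node(5,5) S=119.8880 payoff=0.0000 vs cont=0.0000 → 0.0000 [wait]  ⇒ S*(5)=50.9036
t_4: node(4,0) S=55.4564 payoff=12.1036 vs cont=12.4684 → 12.4684 [wait]  node(4,1) S=65.8199 payoff=1.7401 vs cont=5.2855 → 5.2855 [wait]  node(4,2) S=78.1200 payoff=0.0000 vs cont=1.2883 → 1.2883 [wait]  node(4,3) S=92.7188 payoff=0.0000 vs cont=0.1183 → 0.1183 [wait]  node(4,4) S=110.0457 payoff=0.0000 vs cont=0.0000 → 0.0000 [wait]  ⇒ S*(4)=-
t_3: node(3,0) S=60.4163 payoff=7.1437 vs cont=8.9333 → 8.9333 [wait]  node(3,1) S=71.7067 payoff=0.0000 vs cont=3.3244 → 3.3244 [wait]  node(3,2) S=85.1069 payoff=0.0000 vs cont=0.7152 → 0.7152 [wait]  node(3,3) S=101.0114 payoff=0.0000 vs cont=0.0604 → 0.0604 [wait]  ⇒ S*(3)=-
t_2: node(2,0) S=65.8199 payoff=1.7401 vs cont=6.1759 → 6.1759 [wait]  node(2,1) S=78.1200 payoff=0.0000 vs cont=2.0448 → 2.0448 [wait]  node(2,2) S=92.7188 payoff=0.0000 vs cont=0.3945 → 0.3945 [wait]  ⇒ S*(2)=-
t_1: node(1,0) S=71.7067 payoff=0.0000 vs cont=4.1465 → 4.1465 [wait]  node(1,1) S=85.1069 payoff=0.0000 vs cont=1.2356 → 1.2356 [wait]  ⇒ S*(1)=-
t_0: node(0,0) S=78.1200 payoff=0.0000 vs cont=2.7173 → 2.7173 [wait]  ⇒ S*(0)=-

price = 2.7173
boundary = - - - - - 50.9036 55.4564 60.4163
tree:
2.7173
4.1465 1.2356
6.1759 2.0448 0.3945
8.9333 3.3244 0.7152 0.0604
12.4684 5.2855 1.2883 0.1183 0.0000
16.6564 8.1611 2.3030 0.2316 0.0000 0.0000
20.8353 12.1036 4.0790 0.4536 0.0000 0.0000 0.0000
24.6712 16.6564 7.1437 0.8885 0.0000 0.0000 0.0000 0.0000
28.1922 20.8353 12.1036 1.7401 0.0000 0.0000 0.0000 0.0000 0.0000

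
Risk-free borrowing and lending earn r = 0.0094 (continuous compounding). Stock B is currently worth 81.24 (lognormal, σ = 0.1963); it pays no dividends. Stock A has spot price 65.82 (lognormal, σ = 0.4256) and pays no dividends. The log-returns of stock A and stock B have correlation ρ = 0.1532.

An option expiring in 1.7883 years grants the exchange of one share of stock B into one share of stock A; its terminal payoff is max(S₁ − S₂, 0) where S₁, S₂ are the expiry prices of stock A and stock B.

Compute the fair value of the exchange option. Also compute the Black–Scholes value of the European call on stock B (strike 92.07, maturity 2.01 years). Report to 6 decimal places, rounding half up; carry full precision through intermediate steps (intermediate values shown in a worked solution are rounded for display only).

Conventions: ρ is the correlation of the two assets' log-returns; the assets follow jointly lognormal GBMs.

exchange price = 10.364860
price(stock B call K=92.07) = 5.619780

σ_eff = √(σ₁² + σ₂² − 2ρσ₁σ₂) = √(0.4256² + 0.1963² − 2·0.1532·0.4256·0.1963) = 0.440535
d₁ = (ln(S₁/S₂) + (q₂ − q₁ + σ_eff²/2)T) / (σ_eff√T) = (ln(65.82/81.24) + (0.0 − 0.0 + 0.097035)·1.7883) / 0.589115 = -0.062731
d₂ = d₁ − σ_eff√T = -0.062731 − 0.589115 = -0.651846
N(d₁) = 0.474990,  N(d₂) = 0.257250
V = S₁·e^{−q₁T}·N(d₁) − S₂·e^{−q₂T}·N(d₂) = 31.263873 − 20.899013 = 10.364860
[vanilla: stock B call K=92.07]
σ√T = 0.1963·√2.01 = 0.278303
d₁ = (ln(S/K) + (r+σ²/2)T) / (σ√T) = (ln(81.24/92.07) + (0.0094+0.1963²/2)·2.01) / 0.278303 = (-0.125141 + 0.057620) / 0.278303 = -0.242617
d₂ = d₁ − σ√T = -0.242617 − 0.278303 = -0.520920
e^{−rT} = 0.981283
N(d₁) = 0.404151,  N(d₂) = 0.301211
price = S·N(d₁) − K·e^{−rT}·N(d₂) = 32.833237 − 27.213457 = 5.619780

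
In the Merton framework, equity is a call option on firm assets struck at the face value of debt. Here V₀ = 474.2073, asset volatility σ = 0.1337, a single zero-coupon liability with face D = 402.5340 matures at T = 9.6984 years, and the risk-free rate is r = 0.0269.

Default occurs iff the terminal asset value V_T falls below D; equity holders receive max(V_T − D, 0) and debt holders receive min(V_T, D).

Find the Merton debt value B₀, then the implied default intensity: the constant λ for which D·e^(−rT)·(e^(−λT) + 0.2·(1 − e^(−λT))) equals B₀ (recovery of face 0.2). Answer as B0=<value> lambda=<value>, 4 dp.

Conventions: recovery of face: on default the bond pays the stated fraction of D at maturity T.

B0=297.4745 lambda=0.0054

Equity is a call on the firm's assets struck at D = 402.5340:
d₁ = [ln(V₀/D) + (r + σ²/2)T] / (σ√T)
   = [ln(474.2073/402.5340) + (0.0269 + 0.5·0.1337²)·9.6984] / (0.1337·√9.6984)
   = [0.163865 + 0.347570] / 0.416372 = 1.228312
d₂ = d₁ − σ√T = 1.228312 − 0.416372 = 0.811940
N(d₁) = 0.890335,  N(d₂) = 0.791587,  e^(−rT) = 0.770368
E₀ = V₀·N(d₁) − D·e^(−rT)·N(d₂)
   = 474.2073·0.890335 − 402.5340·0.770368·0.791587 = 176.732808
B₀ = V₀ − E₀ = 474.2073 − 176.732808 = 297.474492
e^(−λT) = (B₀·e^(rT)/D − 0.2)/(1 − 0.2) = (297.4745·1.298081/402.5340 − 0.2)/0.8 = 0.94910981
λ = −ln(0.94910981)/9.6984 = 0.005386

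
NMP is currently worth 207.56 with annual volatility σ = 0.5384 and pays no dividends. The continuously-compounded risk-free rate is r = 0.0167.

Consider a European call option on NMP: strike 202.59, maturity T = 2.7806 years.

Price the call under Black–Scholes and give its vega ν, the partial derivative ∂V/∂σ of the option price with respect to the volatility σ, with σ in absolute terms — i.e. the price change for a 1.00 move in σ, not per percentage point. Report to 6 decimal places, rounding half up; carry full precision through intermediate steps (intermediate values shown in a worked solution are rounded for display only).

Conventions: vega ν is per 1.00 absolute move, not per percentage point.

price = 76.746489
ν = 120.136398

σ√T = 0.5384·√2.7806 = 0.897789
d₁ = (ln(S/K) + (r+σ²/2)T) / (σ√T) = (ln(207.56/202.59) + (0.0167+0.5384²/2)·2.7806) / 0.897789 = (0.024236 + 0.449449) / 0.897789 = 0.527613
d₂ = d₁ − σ√T = 0.527613 − 0.897789 = -0.370176
e^{−rT} = 0.954626
N(d₁) = 0.701116,  N(d₂) = 0.355626
Call price V = S·N(d₁) − K·e^{−rT}·N(d₂) = 145.523613 − 68.777124 = 76.746489
φ(d₁) = (1/√(2π))·e^{−d₁²/2} = 0.347106
ν = S·φ(d₁)·√T = 120.136398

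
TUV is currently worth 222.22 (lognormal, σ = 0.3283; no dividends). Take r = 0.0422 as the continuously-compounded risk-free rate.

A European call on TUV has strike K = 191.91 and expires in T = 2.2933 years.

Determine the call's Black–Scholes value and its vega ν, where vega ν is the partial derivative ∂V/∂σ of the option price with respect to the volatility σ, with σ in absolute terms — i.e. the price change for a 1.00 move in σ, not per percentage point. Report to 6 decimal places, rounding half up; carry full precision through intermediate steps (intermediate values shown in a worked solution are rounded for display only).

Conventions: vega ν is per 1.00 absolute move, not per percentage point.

σ√T = 0.3283·√2.2933 = 0.497166
d₁ = (ln(S/K) + (r+σ²/2)T) / (σ√T) = (ln(222.22/191.91) + (0.0422+0.3283²/2)·2.2933) / 0.497166 = (0.146641 + 0.220364) / 0.497166 = 0.738195
d₂ = d₁ − σ√T = 0.738195 − 0.497166 = 0.241030
e^{−rT} = 0.907758
N(d₁) = 0.769802,  N(d₂) = 0.595234
Call price V = S·N(d₁) − K·e^{−rT}·N(d₂) = 171.065434 − 103.694430 = 67.371004
φ(d₁) = (1/√(2π))·e^{−d₁²/2} = 0.303794
ν = S·φ(d₁)·√T = 102.233459

price = 67.371004
ν = 102.233459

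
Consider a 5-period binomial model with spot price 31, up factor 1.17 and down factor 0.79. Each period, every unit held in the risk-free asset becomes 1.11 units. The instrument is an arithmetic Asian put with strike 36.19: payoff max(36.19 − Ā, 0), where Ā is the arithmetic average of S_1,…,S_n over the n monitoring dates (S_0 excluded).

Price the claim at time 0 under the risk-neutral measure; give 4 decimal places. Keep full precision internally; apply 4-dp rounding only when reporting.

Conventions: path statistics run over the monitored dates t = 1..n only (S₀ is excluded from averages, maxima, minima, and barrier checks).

price = 0.7379

No-arbitrage gives p* = (R−d)/(u−d) = 0.8421: enumerate every path, weight its payoff by its p*-probability, and discount by R^5.
Enumerate all 2^5 = 32 price paths (U = up ×1.17, D = down ×0.79); each path with k up-moves has probability p*^k·(1−p*)^(5−k).
DDDDD: Ā=16.1469, payoff=20.0431, prob=0.000098
UDDDD: Ā=23.9138, payoff=12.2762, prob=0.000523
DUDDD: Ā=21.5578, payoff=14.6322, prob=0.000523
UUDDD: Ā=31.9274, payoff=4.2626, prob=0.002791
DDUDD: Ā=19.6966, payoff=16.4934, prob=0.000523
UDUDD: Ā=29.1709, payoff=7.0191, prob=0.002791
DUUDD: Ā=26.8149, payoff=9.3751, prob=0.002791
UUUDD: Ā=39.7132, payoff=0.0000, prob=0.014888
DDDUD: Ā=18.2262, payoff=17.9638, prob=0.000523
UDDUD: Ā=26.9932, payoff=9.1968, prob=0.002791
DUDUD: Ā=24.6372, payoff=11.5528, prob=0.002791
UUDUD: Ā=36.4881, payoff=0.0000, prob=0.014888
DDUUD: Ā=22.7760, payoff=13.4140, prob=0.002791
UDUUD: Ā=33.7315, payoff=2.4585, prob=0.014888
DUUUD: Ā=31.3755, payoff=4.8145, prob=0.014888
UUUUD: Ā=46.4676, payoff=0.0000, prob=0.079402
DDDDU: Ā=17.0646, payoff=19.1254, prob=0.000523
UDDDU: Ā=25.2729, payoff=10.9171, prob=0.002791
DUDDU: Ā=22.9169, payoff=13.2731, prob=0.002791
UUDDU: Ā=33.9402, payoff=2.2498, prob=0.014888
DDUDU: Ā=21.0557, payoff=15.1343, prob=0.002791
UDUDU: Ā=31.1837, payoff=5.0063, prob=0.014888
DUUDU: Ā=28.8277, payoff=7.3623, prob=0.014888
UUUDU: Ā=42.6942, payoff=0.0000, prob=0.079402
DDDUU: Ā=19.5853, payoff=16.6047, prob=0.002791
UDDUU: Ā=29.0060, payoff=7.1840, prob=0.014888
DUDUU: Ā=26.6500, payoff=9.5400, prob=0.014888
UUDUU: Ā=39.4691, payoff=0.0000, prob=0.079402
DDUUU: Ā=24.7888, payoff=11.4012, prob=0.014888
UDUUU: Ā=36.7125, payoff=0.0000, prob=0.079402
DUUUU: Ā=34.3565, payoff=1.8335, prob=0.079402
UUUUU: Ā=50.8825, payoff=0.0000, prob=0.423479
Price = Σ prob·payoff / R^5 = 1.243475 / 1.685058 = 0.7379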